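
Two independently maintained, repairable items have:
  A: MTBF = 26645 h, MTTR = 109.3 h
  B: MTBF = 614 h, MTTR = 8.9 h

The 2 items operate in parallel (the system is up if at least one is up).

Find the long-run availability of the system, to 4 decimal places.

0.9999

A(A) = MTBF/(MTBF+MTTR) = 26645/(26645+109.3) = 0.995915
A(B) = MTBF/(MTBF+MTTR) = 614/(614+8.9) = 0.985712
Parallel availability: 1 − (1 − 0.995915)(1 − 0.985712) = 0.9999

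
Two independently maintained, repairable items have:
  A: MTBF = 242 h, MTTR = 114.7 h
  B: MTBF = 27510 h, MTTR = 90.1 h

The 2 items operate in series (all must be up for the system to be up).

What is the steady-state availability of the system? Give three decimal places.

0.676

A(A) = MTBF/(MTBF+MTTR) = 242/(242+114.7) = 0.678441
A(B) = MTBF/(MTBF+MTTR) = 27510/(27510+90.1) = 0.996736
Series availability: 0.678441 × 0.996736 = 0.676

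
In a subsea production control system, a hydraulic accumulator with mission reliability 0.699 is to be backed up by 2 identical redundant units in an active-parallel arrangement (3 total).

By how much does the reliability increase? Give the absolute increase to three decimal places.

0.274

R_before = 0.699
R_after = 1 − (1 − 0.699)^3 = 0.973
ΔR = 0.973 − 0.699 = 0.274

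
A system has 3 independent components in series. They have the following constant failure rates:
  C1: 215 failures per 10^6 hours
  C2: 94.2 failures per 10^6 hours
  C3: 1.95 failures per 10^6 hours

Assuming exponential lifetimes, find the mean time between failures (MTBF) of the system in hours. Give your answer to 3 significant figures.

3210

Series of exponential components: λ_sys = Σ λ_i
λ_sys = 0.000215 + 0.0000942 + 0.00000195 = 3.1115e-04 /h
MTBF = 1 / λ_sys = 3210 h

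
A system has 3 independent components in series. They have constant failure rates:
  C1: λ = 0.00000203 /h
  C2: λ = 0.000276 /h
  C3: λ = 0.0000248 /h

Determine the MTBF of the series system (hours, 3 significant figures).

Series of exponential components: λ_sys = Σ λ_i
λ_sys = 0.00000203 + 0.000276 + 0.0000248 = 3.0283e-04 /h
MTBF = 1 / λ_sys = 3300 h

3300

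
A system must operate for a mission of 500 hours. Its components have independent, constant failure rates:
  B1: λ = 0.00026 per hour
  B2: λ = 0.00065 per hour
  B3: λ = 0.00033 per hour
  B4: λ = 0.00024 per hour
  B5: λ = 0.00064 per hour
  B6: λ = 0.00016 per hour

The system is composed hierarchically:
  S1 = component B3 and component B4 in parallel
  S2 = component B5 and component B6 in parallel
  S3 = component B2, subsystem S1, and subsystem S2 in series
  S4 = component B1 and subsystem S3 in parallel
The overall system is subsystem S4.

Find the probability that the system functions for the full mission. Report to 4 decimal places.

0.9628

R(B1) = exp(−0.00026 × 500) = 0.878095
R(B2) = exp(−0.00065 × 500) = 0.722527
R(B3) = exp(−0.00033 × 500) = 0.847894
R(B4) = exp(−0.00024 × 500) = 0.886920
R(B5) = exp(−0.00064 × 500) = 0.726149
R(B6) = exp(−0.00016 × 500) = 0.923116
Parallel (B3 and B4): 1 − (1 − 0.847894)(1 − 0.886920) = 0.982800
Parallel (B5 and B6): 1 − (1 − 0.726149)(1 − 0.923116) = 0.978945
Series (B2, [0.982800], and [0.978945]): 0.722527 × 0.982800 × 0.978945 = 0.695148
Parallel (B1 and [0.695148]): 1 − (1 − 0.878095)(1 − 0.695148) = 0.9628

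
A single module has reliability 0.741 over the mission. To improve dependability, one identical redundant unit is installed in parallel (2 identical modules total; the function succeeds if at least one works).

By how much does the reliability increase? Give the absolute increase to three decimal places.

0.192

R_before = 0.741
R_after = 1 − (1 − 0.741)^2 = 0.933
ΔR = 0.933 − 0.741 = 0.192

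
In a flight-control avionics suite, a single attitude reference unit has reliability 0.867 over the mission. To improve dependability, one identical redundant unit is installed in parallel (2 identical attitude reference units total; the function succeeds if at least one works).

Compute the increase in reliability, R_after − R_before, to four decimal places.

0.1153

R_before = 0.867
R_after = 1 − (1 − 0.867)^2 = 0.9823
ΔR = 0.9823 − 0.867 = 0.1153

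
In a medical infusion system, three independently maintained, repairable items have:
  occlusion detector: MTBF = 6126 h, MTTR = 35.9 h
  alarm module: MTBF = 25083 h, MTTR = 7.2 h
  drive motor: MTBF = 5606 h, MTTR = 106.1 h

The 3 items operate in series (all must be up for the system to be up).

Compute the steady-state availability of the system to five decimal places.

A(occlusion detector) = MTBF/(MTBF+MTTR) = 6126/(6126+35.9) = 0.994174
A(alarm module) = MTBF/(MTBF+MTTR) = 25083/(25083+7.2) = 0.999713
A(drive motor) = MTBF/(MTBF+MTTR) = 5606/(5606+106.1) = 0.981425
Series availability: 0.994174 × 0.999713 × 0.981425 = 0.97543

0.97543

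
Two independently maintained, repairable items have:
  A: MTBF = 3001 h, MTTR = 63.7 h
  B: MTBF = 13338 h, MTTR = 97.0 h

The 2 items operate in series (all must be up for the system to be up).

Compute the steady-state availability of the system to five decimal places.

0.97215

A(A) = MTBF/(MTBF+MTTR) = 3001/(3001+63.7) = 0.979215
A(B) = MTBF/(MTBF+MTTR) = 13338/(13338+97.0) = 0.992780
Series availability: 0.979215 × 0.992780 = 0.97215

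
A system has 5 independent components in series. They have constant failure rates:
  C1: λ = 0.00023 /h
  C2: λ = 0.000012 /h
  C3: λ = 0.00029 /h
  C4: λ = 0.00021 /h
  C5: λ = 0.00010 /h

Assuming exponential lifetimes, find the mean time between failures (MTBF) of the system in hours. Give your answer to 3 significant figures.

1190

Series of exponential components: λ_sys = Σ λ_i
λ_sys = 0.00023 + 0.000012 + 0.00029 + 0.00021 + 0.00010 = 8.4200e-04 /h
MTBF = 1 / λ_sys = 1190 h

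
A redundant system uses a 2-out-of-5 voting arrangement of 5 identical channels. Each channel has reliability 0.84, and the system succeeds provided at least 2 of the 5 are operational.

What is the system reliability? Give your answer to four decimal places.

0.9971

R = Σ_{i=2}^{5} C(5,i) p^i (1−p)^{5−i} with p = 0.84
C(5,2)·0.84^2·0.16^3 = 0.028901
C(5,3)·0.84^3·0.16^2 = 0.151732
C(5,4)·0.84^4·0.16^1 = 0.398297
C(5,5)·0.84^5·0.16^0 = 0.418212
Sum = 0.9971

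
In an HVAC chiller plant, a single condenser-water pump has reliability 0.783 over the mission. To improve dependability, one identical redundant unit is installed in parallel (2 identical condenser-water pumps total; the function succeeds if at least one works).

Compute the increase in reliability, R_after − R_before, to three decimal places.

R_before = 0.783
R_after = 1 − (1 − 0.783)^2 = 0.953
ΔR = 0.953 − 0.783 = 0.170

0.170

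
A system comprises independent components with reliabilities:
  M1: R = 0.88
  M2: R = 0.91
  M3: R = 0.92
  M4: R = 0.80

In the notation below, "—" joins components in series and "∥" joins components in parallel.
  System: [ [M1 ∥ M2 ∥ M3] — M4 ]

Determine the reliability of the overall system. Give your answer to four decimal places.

Parallel (M1, M2, and M3): 1 − (1 − 0.880000)(1 − 0.910000)(1 − 0.920000) = 0.999136
Series ([0.999136] and M4): 0.999136 × 0.800000 = 0.7993

0.7993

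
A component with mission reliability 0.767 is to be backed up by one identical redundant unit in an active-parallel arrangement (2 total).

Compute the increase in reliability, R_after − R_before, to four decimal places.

0.1787

R_before = 0.767
R_after = 1 − (1 − 0.767)^2 = 0.9457
ΔR = 0.9457 − 0.767 = 0.1787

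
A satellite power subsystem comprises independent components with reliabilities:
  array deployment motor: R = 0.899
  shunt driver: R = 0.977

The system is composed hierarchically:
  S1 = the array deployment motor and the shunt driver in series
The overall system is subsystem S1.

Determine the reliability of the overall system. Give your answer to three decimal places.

0.878

Series (array deployment motor and shunt driver): 0.89900 × 0.97700 = 0.878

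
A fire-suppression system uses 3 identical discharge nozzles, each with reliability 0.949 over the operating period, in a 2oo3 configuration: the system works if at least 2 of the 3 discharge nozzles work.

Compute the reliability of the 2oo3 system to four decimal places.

0.9925

R = Σ_{i=2}^{3} C(3,i) p^i (1−p)^{3−i} with p = 0.949
C(3,2)·0.949^2·0.051^1 = 0.137792
C(3,3)·0.949^3·0.051^0 = 0.854670
Sum = 0.9925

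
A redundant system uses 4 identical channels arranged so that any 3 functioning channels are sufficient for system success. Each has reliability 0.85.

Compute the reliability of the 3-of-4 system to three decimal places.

R = Σ_{i=3}^{4} C(4,i) p^i (1−p)^{4−i} with p = 0.85
C(4,3)·0.85^3·0.15^1 = 0.36848
C(4,4)·0.85^4·0.15^0 = 0.52201
Sum = 0.890

0.890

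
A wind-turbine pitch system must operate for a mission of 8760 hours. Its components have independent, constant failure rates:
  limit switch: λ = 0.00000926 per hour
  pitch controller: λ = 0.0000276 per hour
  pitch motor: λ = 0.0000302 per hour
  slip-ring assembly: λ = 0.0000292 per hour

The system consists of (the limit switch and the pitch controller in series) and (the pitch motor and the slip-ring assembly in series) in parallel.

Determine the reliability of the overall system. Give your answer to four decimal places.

R(limit switch) = exp(−0.00000926 × 8760) = 0.922085
R(pitch controller) = exp(−0.0000276 × 8760) = 0.785232
R(pitch motor) = exp(−0.0000302 × 8760) = 0.767550
R(slip-ring assembly) = exp(−0.0000292 × 8760) = 0.774303
Series (limit switch and pitch controller): 0.922085 × 0.785232 = 0.724051
Series (pitch motor and slip-ring assembly): 0.767550 × 0.774303 = 0.594316
Parallel ([0.724051] and [0.594316]): 1 − (1 − 0.724051)(1 − 0.594316) = 0.8881

0.8881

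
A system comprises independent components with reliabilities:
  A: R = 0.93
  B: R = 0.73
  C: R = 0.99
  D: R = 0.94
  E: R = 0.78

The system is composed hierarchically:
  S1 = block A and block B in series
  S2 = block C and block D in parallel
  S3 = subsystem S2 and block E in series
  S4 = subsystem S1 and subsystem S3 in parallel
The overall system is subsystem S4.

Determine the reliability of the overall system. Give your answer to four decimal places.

Series (A and B): 0.930000 × 0.730000 = 0.678900
Parallel (C and D): 1 − (1 − 0.990000)(1 − 0.940000) = 0.999400
Series ([0.999400] and E): 0.999400 × 0.780000 = 0.779532
Parallel ([0.678900] and [0.779532]): 1 − (1 − 0.678900)(1 − 0.779532) = 0.9292

0.9292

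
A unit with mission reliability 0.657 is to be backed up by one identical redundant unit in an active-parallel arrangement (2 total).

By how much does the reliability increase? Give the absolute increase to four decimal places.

0.2254

R_before = 0.657
R_after = 1 − (1 − 0.657)^2 = 0.8824
ΔR = 0.8824 − 0.657 = 0.2254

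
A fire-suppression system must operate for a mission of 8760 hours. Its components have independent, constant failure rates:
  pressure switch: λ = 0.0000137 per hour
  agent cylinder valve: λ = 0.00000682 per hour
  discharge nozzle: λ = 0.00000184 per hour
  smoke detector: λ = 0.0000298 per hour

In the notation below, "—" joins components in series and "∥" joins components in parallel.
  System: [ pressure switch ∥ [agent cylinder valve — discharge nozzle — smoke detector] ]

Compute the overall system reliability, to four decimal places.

R(pressure switch) = exp(−0.0000137 × 8760) = 0.886910
R(agent cylinder valve) = exp(−0.00000682 × 8760) = 0.942006
R(discharge nozzle) = exp(−0.00000184 × 8760) = 0.984011
R(smoke detector) = exp(−0.0000298 × 8760) = 0.770244
Series (agent cylinder valve, discharge nozzle, and smoke detector): 0.942006 × 0.984011 × 0.770244 = 0.713973
Parallel (pressure switch and [0.713973]): 1 − (1 − 0.886910)(1 − 0.713973) = 0.9677

0.9677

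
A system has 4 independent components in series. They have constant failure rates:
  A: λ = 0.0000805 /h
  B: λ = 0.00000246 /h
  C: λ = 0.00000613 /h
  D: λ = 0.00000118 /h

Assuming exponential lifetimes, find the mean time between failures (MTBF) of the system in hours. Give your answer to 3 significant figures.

Series of exponential components: λ_sys = Σ λ_i
λ_sys = 0.0000805 + 0.00000246 + 0.00000613 + 0.00000118 = 9.0270e-05 /h
MTBF = 1 / λ_sys = 11100 h

11100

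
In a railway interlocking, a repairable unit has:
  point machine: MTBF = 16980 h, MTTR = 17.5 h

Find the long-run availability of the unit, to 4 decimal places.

A(point machine) = MTBF/(MTBF+MTTR) = 16980/(16980+17.5) = 0.9990

0.9990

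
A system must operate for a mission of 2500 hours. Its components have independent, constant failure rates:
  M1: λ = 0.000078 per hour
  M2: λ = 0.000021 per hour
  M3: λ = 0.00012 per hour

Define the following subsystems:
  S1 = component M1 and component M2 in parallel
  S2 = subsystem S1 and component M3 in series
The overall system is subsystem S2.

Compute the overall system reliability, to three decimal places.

0.734

R(M1) = exp(−0.000078 × 2500) = 0.82283
R(M2) = exp(−0.000021 × 2500) = 0.94885
R(M3) = exp(−0.00012 × 2500) = 0.74082
Parallel (M1 and M2): 1 − (1 − 0.82283)(1 − 0.94885) = 0.99094
Series ([0.99094] and M3): 0.99094 × 0.74082 = 0.734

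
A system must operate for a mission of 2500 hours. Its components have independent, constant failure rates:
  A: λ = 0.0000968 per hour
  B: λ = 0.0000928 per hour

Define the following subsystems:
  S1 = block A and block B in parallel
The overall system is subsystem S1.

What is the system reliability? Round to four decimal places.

R(A) = exp(−0.0000968 × 2500) = 0.785056
R(B) = exp(−0.0000928 × 2500) = 0.792946
Parallel (A and B): 1 − (1 − 0.785056)(1 − 0.792946) = 0.9555

0.9555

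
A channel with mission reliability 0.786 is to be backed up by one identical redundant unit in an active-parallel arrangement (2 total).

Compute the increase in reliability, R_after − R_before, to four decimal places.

R_before = 0.786
R_after = 1 − (1 − 0.786)^2 = 0.9542
ΔR = 0.9542 − 0.786 = 0.1682

0.1682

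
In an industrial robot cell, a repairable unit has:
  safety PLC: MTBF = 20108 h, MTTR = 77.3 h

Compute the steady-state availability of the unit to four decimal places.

0.9962

A(safety PLC) = MTBF/(MTBF+MTTR) = 20108/(20108+77.3) = 0.9962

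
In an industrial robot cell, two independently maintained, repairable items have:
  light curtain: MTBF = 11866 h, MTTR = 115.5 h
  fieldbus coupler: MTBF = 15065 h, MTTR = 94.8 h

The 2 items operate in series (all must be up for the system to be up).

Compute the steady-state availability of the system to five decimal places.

A(light curtain) = MTBF/(MTBF+MTTR) = 11866/(11866+115.5) = 0.990360
A(fieldbus coupler) = MTBF/(MTBF+MTTR) = 15065/(15065+94.8) = 0.993747
Series availability: 0.990360 × 0.993747 = 0.98417

0.98417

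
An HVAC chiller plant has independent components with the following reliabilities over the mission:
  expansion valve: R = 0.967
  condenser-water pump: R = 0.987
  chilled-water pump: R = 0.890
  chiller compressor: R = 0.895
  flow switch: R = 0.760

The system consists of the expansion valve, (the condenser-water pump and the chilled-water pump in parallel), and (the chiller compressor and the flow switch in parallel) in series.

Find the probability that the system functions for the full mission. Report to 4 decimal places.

Parallel (condenser-water pump and chilled-water pump): 1 − (1 − 0.987000)(1 − 0.890000) = 0.998570
Parallel (chiller compressor and flow switch): 1 − (1 − 0.895000)(1 − 0.760000) = 0.974800
Series (expansion valve, [0.998570], and [0.974800]): 0.967000 × 0.998570 × 0.974800 = 0.9413

0.9413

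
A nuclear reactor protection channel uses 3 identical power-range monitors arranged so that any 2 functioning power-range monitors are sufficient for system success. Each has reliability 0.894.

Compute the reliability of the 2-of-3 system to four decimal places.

R = Σ_{i=2}^{3} C(3,i) p^i (1−p)^{3−i} with p = 0.894
C(3,2)·0.894^2·0.106^1 = 0.254157
C(3,3)·0.894^3·0.106^0 = 0.714517
Sum = 0.9687

0.9687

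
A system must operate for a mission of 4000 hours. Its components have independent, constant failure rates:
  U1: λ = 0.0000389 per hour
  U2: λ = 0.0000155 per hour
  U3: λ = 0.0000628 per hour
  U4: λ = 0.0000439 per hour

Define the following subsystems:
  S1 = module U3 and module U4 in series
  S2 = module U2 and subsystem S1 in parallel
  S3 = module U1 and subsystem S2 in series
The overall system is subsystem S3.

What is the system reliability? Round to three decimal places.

0.838

R(U1) = exp(−0.0000389 × 4000) = 0.85590
R(U2) = exp(−0.0000155 × 4000) = 0.93988
R(U3) = exp(−0.0000628 × 4000) = 0.77787
R(U4) = exp(−0.0000439 × 4000) = 0.83895
Series (U3 and U4): 0.77787 × 0.83895 = 0.65259
Parallel (U2 and [0.65259]): 1 − (1 − 0.93988)(1 − 0.65259) = 0.97911
Series (U1 and [0.97911]): 0.85590 × 0.97911 = 0.838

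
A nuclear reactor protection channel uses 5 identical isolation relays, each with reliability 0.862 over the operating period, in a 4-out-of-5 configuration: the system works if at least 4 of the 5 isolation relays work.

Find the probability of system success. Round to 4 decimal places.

0.8569

R = Σ_{i=4}^{5} C(5,i) p^i (1−p)^{5−i} with p = 0.862
C(5,4)·0.862^4·0.138^1 = 0.380959
C(5,5)·0.862^5·0.138^0 = 0.475923
Sum = 0.8569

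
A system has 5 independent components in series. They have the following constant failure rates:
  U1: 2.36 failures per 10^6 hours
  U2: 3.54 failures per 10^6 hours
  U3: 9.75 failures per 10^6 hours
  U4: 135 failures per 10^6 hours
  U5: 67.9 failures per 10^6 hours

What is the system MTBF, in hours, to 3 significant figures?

4580

Series of exponential components: λ_sys = Σ λ_i
λ_sys = 0.00000236 + 0.00000354 + 0.00000975 + 0.000135 + 0.0000679 = 2.1855e-04 /h
MTBF = 1 / λ_sys = 4580 h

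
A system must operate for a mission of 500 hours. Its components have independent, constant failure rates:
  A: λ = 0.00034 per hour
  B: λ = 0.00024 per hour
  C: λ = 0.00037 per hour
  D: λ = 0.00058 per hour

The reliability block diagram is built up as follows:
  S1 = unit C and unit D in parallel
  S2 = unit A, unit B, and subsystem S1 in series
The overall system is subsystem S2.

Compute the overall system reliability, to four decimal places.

0.7164

R(A) = exp(−0.00034 × 500) = 0.843665
R(B) = exp(−0.00024 × 500) = 0.886920
R(C) = exp(−0.00037 × 500) = 0.831104
R(D) = exp(−0.00058 × 500) = 0.748264
Parallel (C and D): 1 − (1 − 0.831104)(1 − 0.748264) = 0.957483
Series (A, B, and [0.957483]): 0.843665 × 0.886920 × 0.957483 = 0.7164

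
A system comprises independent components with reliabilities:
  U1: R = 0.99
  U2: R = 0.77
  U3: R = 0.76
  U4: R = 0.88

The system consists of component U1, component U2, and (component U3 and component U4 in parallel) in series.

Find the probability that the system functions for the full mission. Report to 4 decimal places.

0.7403

Parallel (U3 and U4): 1 − (1 − 0.760000)(1 − 0.880000) = 0.971200
Series (U1, U2, and [0.971200]): 0.990000 × 0.770000 × 0.971200 = 0.7403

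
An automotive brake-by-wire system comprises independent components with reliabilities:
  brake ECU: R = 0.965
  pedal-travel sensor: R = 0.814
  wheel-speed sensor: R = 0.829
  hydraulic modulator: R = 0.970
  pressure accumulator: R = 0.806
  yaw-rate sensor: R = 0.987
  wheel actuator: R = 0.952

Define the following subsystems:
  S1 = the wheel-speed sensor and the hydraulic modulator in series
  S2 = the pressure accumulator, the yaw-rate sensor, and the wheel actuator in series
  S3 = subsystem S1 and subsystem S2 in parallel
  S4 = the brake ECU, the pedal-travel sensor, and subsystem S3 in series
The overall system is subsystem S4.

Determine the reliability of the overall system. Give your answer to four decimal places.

0.7482

Series (wheel-speed sensor and hydraulic modulator): 0.829000 × 0.970000 = 0.804130
Series (pressure accumulator, yaw-rate sensor, and wheel actuator): 0.806000 × 0.987000 × 0.952000 = 0.757337
Parallel ([0.804130] and [0.757337]): 1 − (1 − 0.804130)(1 − 0.757337) = 0.952470
Series (brake ECU, pedal-travel sensor, and [0.952470]): 0.965000 × 0.814000 × 0.952470 = 0.7482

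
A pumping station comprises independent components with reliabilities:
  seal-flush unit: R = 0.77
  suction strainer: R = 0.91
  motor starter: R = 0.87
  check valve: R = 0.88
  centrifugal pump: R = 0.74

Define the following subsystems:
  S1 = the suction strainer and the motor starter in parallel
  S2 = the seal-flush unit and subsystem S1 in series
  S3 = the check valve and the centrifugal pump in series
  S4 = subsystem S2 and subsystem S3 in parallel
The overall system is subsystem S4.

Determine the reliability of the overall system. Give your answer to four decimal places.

Parallel (suction strainer and motor starter): 1 − (1 − 0.910000)(1 − 0.870000) = 0.988300
Series (seal-flush unit and [0.988300]): 0.770000 × 0.988300 = 0.760991
Series (check valve and centrifugal pump): 0.880000 × 0.740000 = 0.651200
Parallel ([0.760991] and [0.651200]): 1 − (1 − 0.760991)(1 − 0.651200) = 0.9166

0.9166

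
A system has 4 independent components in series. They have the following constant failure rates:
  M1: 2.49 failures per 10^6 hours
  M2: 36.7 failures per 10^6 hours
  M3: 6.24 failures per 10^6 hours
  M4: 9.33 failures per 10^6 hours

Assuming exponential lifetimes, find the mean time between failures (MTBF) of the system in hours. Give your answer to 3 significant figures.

Series of exponential components: λ_sys = Σ λ_i
λ_sys = 0.00000249 + 0.0000367 + 0.00000624 + 0.00000933 = 5.4760e-05 /h
MTBF = 1 / λ_sys = 18300 h

18300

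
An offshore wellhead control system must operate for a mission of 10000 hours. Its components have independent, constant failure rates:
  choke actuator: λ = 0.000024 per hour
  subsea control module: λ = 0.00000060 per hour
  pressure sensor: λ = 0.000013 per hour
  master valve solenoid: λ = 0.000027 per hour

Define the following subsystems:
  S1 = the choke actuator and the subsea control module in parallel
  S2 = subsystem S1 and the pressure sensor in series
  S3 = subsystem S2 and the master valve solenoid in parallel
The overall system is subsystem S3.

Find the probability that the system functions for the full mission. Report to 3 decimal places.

R(choke actuator) = exp(−0.000024 × 10000) = 0.78663
R(subsea control module) = exp(−0.00000060 × 10000) = 0.99402
R(pressure sensor) = exp(−0.000013 × 10000) = 0.87810
R(master valve solenoid) = exp(−0.000027 × 10000) = 0.76338
Parallel (choke actuator and subsea control module): 1 − (1 − 0.78663)(1 − 0.99402) = 0.99872
Series ([0.99872] and pressure sensor): 0.99872 × 0.87810 = 0.87698
Parallel ([0.87698] and master valve solenoid): 1 − (1 − 0.87698)(1 − 0.76338) = 0.971

0.971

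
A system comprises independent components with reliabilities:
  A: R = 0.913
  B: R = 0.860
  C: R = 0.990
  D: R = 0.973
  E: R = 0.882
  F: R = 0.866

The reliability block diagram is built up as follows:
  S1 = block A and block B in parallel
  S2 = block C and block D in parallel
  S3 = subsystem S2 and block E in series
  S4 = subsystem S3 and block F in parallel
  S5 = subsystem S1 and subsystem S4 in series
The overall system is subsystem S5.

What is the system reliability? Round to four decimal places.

Parallel (A and B): 1 − (1 − 0.913000)(1 − 0.860000) = 0.987820
Parallel (C and D): 1 − (1 − 0.990000)(1 − 0.973000) = 0.999730
Series ([0.999730] and E): 0.999730 × 0.882000 = 0.881762
Parallel ([0.881762] and F): 1 − (1 − 0.881762)(1 − 0.866000) = 0.984156
Series ([0.987820] and [0.984156]): 0.987820 × 0.984156 = 0.9722

0.9722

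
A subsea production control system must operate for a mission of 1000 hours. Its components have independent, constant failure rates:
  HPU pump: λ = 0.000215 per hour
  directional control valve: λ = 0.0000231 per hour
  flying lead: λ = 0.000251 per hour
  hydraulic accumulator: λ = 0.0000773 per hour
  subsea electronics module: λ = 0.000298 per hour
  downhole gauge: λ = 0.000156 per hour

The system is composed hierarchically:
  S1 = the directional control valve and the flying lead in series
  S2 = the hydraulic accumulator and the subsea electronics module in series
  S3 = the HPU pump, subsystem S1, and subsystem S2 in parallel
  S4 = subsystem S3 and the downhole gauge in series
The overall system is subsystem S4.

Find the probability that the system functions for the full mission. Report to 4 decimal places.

0.8431

R(HPU pump) = exp(−0.000215 × 1000) = 0.806541
R(directional control valve) = exp(−0.0000231 × 1000) = 0.977165
R(flying lead) = exp(−0.000251 × 1000) = 0.778022
R(hydraulic accumulator) = exp(−0.0000773 × 1000) = 0.925612
R(subsea electronics module) = exp(−0.000298 × 1000) = 0.742301
R(downhole gauge) = exp(−0.000156 × 1000) = 0.855559
Series (directional control valve and flying lead): 0.977165 × 0.778022 = 0.760256
Series (hydraulic accumulator and subsea electronics module): 0.925612 × 0.742301 = 0.687083
Parallel (HPU pump, [0.760256], and [0.687083]): 1 − (1 − 0.806541)(1 − 0.760256)(1 − 0.687083) = 0.985487
Series ([0.985487] and downhole gauge): 0.985487 × 0.855559 = 0.8431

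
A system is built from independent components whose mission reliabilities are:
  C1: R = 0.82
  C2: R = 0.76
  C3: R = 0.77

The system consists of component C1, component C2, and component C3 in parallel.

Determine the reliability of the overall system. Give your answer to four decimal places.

Parallel (C1, C2, and C3): 1 − (1 − 0.820000)(1 − 0.760000)(1 − 0.770000) = 0.9901

0.9901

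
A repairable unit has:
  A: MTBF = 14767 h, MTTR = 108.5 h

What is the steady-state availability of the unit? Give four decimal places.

A(A) = MTBF/(MTBF+MTTR) = 14767/(14767+108.5) = 0.9927

0.9927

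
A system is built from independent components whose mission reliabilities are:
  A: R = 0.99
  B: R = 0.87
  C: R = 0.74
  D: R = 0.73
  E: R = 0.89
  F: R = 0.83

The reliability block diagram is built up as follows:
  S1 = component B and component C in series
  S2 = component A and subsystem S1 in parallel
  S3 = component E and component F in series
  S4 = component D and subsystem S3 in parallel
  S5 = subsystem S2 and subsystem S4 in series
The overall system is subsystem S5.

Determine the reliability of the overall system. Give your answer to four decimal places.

Series (B and C): 0.870000 × 0.740000 = 0.643800
Parallel (A and [0.643800]): 1 − (1 − 0.990000)(1 − 0.643800) = 0.996438
Series (E and F): 0.890000 × 0.830000 = 0.738700
Parallel (D and [0.738700]): 1 − (1 − 0.730000)(1 − 0.738700) = 0.929449
Series ([0.996438] and [0.929449]): 0.996438 × 0.929449 = 0.9261

0.9261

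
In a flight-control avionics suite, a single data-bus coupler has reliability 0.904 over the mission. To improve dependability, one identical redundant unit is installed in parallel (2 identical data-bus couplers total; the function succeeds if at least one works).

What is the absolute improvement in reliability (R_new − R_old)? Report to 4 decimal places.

R_before = 0.904
R_after = 1 − (1 − 0.904)^2 = 0.9908
ΔR = 0.9908 − 0.904 = 0.0868

0.0868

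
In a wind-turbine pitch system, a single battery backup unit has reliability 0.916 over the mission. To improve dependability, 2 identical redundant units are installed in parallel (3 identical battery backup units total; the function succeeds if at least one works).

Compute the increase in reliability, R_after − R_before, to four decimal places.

R_before = 0.916
R_after = 1 − (1 − 0.916)^3 = 0.9994
ΔR = 0.9994 − 0.916 = 0.0834

0.0834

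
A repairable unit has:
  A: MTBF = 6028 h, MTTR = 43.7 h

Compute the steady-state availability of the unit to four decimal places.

A(A) = MTBF/(MTBF+MTTR) = 6028/(6028+43.7) = 0.9928

0.9928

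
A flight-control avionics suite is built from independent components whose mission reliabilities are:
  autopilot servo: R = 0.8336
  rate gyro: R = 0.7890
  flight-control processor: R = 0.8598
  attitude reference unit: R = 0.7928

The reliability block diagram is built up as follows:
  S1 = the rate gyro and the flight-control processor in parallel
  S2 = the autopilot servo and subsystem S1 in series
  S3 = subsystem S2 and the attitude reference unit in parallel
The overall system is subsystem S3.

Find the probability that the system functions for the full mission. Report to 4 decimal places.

0.9604

Parallel (rate gyro and flight-control processor): 1 − (1 − 0.789000)(1 − 0.859800) = 0.970418
Series (autopilot servo and [0.970418]): 0.833600 × 0.970418 = 0.808940
Parallel ([0.808940] and attitude reference unit): 1 − (1 − 0.808940)(1 − 0.792800) = 0.9604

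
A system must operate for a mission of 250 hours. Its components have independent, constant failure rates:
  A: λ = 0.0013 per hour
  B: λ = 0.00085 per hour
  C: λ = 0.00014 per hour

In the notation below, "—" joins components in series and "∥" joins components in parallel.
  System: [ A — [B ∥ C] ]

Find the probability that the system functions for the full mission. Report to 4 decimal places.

R(A) = exp(−0.0013 × 250) = 0.722527
R(B) = exp(−0.00085 × 250) = 0.808560
R(C) = exp(−0.00014 × 250) = 0.965605
Parallel (B and C): 1 − (1 − 0.808560)(1 − 0.965605) = 0.993415
Series (A and [0.993415]): 0.722527 × 0.993415 = 0.7178

0.7178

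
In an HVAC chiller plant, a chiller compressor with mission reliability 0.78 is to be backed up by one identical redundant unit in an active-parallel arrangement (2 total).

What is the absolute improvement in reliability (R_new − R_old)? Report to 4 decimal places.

R_before = 0.78
R_after = 1 − (1 − 0.78)^2 = 0.9516
ΔR = 0.9516 − 0.78 = 0.1716

0.1716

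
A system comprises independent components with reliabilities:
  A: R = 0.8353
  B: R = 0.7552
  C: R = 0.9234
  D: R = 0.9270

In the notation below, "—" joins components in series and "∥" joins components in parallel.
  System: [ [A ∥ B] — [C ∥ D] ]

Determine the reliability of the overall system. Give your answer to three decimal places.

0.954

Parallel (A and B): 1 − (1 − 0.83530)(1 − 0.75520) = 0.95968
Parallel (C and D): 1 − (1 − 0.92340)(1 − 0.92700) = 0.99441
Series ([0.95968] and [0.99441]): 0.95968 × 0.99441 = 0.954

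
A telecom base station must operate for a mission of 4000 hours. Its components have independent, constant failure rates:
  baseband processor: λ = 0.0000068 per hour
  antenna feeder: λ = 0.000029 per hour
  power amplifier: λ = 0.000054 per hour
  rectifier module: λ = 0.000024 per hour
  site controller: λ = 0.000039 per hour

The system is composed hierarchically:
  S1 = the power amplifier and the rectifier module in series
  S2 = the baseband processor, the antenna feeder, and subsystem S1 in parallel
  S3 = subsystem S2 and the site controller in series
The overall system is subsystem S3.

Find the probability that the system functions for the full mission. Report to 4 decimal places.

0.8549

R(baseband processor) = exp(−0.0000068 × 4000) = 0.973167
R(antenna feeder) = exp(−0.000029 × 4000) = 0.890475
R(power amplifier) = exp(−0.000054 × 4000) = 0.805735
R(rectifier module) = exp(−0.000024 × 4000) = 0.908464
R(site controller) = exp(−0.000039 × 4000) = 0.855559
Series (power amplifier and rectifier module): 0.805735 × 0.908464 = 0.731981
Parallel (baseband processor, antenna feeder, and [0.731981]): 1 − (1 − 0.973167)(1 − 0.890475)(1 − 0.731981) = 0.999212
Series ([0.999212] and site controller): 0.999212 × 0.855559 = 0.8549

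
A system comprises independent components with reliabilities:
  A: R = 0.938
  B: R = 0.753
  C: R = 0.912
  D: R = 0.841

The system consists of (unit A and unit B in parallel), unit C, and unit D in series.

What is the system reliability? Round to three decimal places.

0.755

Parallel (A and B): 1 − (1 − 0.93800)(1 − 0.75300) = 0.98469
Series ([0.98469], C, and D): 0.98469 × 0.91200 × 0.84100 = 0.755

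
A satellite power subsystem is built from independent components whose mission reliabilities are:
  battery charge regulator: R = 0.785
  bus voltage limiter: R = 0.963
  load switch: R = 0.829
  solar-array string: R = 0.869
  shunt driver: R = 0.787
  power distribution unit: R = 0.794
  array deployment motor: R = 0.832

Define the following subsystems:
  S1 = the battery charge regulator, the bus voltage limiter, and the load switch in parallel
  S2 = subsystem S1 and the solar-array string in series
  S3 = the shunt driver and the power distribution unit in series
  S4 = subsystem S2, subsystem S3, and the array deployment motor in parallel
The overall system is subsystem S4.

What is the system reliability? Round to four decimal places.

Parallel (battery charge regulator, bus voltage limiter, and load switch): 1 − (1 − 0.785000)(1 − 0.963000)(1 − 0.829000) = 0.998640
Series ([0.998640] and solar-array string): 0.998640 × 0.869000 = 0.867818
Series (shunt driver and power distribution unit): 0.787000 × 0.794000 = 0.624878
Parallel ([0.867818], [0.624878], and array deployment motor): 1 − (1 − 0.867818)(1 − 0.624878)(1 − 0.832000) = 0.9917

0.9917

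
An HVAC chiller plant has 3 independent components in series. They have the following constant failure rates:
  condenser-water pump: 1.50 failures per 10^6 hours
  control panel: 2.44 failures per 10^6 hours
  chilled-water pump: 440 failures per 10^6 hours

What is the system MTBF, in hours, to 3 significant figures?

Series of exponential components: λ_sys = Σ λ_i
λ_sys = 0.00000150 + 0.00000244 + 0.000440 = 4.4394e-04 /h
MTBF = 1 / λ_sys = 2250 h

2250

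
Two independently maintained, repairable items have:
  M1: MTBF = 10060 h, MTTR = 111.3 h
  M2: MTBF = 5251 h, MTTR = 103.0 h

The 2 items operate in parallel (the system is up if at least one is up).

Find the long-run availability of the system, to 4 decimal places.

0.9998

A(M1) = MTBF/(MTBF+MTTR) = 10060/(10060+111.3) = 0.989057
A(M2) = MTBF/(MTBF+MTTR) = 5251/(5251+103.0) = 0.980762
Parallel availability: 1 − (1 − 0.989057)(1 − 0.980762) = 0.9998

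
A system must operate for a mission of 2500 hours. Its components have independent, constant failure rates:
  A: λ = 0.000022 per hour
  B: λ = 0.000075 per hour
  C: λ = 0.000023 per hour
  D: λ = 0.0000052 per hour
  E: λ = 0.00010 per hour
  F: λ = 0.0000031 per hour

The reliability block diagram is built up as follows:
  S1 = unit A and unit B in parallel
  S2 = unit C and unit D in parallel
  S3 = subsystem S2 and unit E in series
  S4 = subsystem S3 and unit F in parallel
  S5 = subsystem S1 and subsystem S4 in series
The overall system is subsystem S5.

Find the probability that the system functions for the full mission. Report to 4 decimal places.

R(A) = exp(−0.000022 × 2500) = 0.946485
R(B) = exp(−0.000075 × 2500) = 0.829029
R(C) = exp(−0.000023 × 2500) = 0.944122
R(D) = exp(−0.0000052 × 2500) = 0.987084
R(E) = exp(−0.00010 × 2500) = 0.778801
R(F) = exp(−0.0000031 × 2500) = 0.992280
Parallel (A and B): 1 − (1 − 0.946485)(1 − 0.829029) = 0.990850
Parallel (C and D): 1 − (1 − 0.944122)(1 − 0.987084) = 0.999278
Series ([0.999278] and E): 0.999278 × 0.778801 = 0.778239
Parallel ([0.778239] and F): 1 − (1 − 0.778239)(1 − 0.992280) = 0.998288
Series ([0.990850] and [0.998288]): 0.990850 × 0.998288 = 0.9892

0.9892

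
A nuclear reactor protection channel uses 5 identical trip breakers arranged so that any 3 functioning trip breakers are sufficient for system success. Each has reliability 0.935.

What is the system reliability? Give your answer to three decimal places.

0.998

R = Σ_{i=3}^{5} C(5,i) p^i (1−p)^{5−i} with p = 0.935
C(5,3)·0.935^3·0.065^2 = 0.03454
C(5,4)·0.935^4·0.065^1 = 0.24839
C(5,5)·0.935^5·0.065^0 = 0.71459
Sum = 0.998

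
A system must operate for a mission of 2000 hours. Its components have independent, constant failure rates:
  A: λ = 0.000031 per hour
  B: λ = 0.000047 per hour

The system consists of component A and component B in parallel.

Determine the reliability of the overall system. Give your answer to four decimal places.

R(A) = exp(−0.000031 × 2000) = 0.939883
R(B) = exp(−0.000047 × 2000) = 0.910283
Parallel (A and B): 1 − (1 − 0.939883)(1 − 0.910283) = 0.9946

0.9946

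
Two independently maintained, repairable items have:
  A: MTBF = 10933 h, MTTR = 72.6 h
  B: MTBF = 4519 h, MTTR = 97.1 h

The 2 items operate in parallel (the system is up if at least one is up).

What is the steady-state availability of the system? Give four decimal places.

0.9999

A(A) = MTBF/(MTBF+MTTR) = 10933/(10933+72.6) = 0.993403
A(B) = MTBF/(MTBF+MTTR) = 4519/(4519+97.1) = 0.978965
Parallel availability: 1 − (1 − 0.993403)(1 − 0.978965) = 0.9999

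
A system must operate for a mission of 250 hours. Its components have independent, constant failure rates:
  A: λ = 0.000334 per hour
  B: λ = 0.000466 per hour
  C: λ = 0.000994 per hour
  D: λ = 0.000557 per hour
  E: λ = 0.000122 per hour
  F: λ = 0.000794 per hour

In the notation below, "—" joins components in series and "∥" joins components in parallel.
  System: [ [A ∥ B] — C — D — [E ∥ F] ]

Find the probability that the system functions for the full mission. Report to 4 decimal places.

R(A) = exp(−0.000334 × 250) = 0.919891
R(B) = exp(−0.000466 × 250) = 0.890030
R(C) = exp(−0.000994 × 250) = 0.779970
R(D) = exp(−0.000557 × 250) = 0.870010
R(E) = exp(−0.000122 × 250) = 0.969960
R(F) = exp(−0.000794 × 250) = 0.819960
Parallel (A and B): 1 − (1 − 0.919891)(1 − 0.890030) = 0.991190
Parallel (E and F): 1 − (1 − 0.969960)(1 − 0.819960) = 0.994592
Series ([0.991190], C, D, and [0.994592]): 0.991190 × 0.779970 × 0.870010 × 0.994592 = 0.6690

0.6690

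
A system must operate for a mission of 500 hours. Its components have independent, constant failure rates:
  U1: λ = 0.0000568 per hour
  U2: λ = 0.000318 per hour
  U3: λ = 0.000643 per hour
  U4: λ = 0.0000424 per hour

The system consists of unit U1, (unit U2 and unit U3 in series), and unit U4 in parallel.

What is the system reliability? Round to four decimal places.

R(U1) = exp(−0.0000568 × 500) = 0.971999
R(U2) = exp(−0.000318 × 500) = 0.852996
R(U3) = exp(−0.000643 × 500) = 0.725061
R(U4) = exp(−0.0000424 × 500) = 0.979023
Series (U2 and U3): 0.852996 × 0.725061 = 0.618474
Parallel (U1, [0.618474], and U4): 1 − (1 − 0.971999)(1 − 0.618474)(1 − 0.979023) = 0.9998

0.9998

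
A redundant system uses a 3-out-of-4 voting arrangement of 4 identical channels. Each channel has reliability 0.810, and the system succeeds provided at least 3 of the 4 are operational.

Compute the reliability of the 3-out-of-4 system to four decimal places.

R = Σ_{i=3}^{4} C(4,i) p^i (1−p)^{4−i} with p = 0.810
C(4,3)·0.810^3·0.190^1 = 0.403895
C(4,4)·0.810^4·0.190^0 = 0.430467
Sum = 0.8344

0.8344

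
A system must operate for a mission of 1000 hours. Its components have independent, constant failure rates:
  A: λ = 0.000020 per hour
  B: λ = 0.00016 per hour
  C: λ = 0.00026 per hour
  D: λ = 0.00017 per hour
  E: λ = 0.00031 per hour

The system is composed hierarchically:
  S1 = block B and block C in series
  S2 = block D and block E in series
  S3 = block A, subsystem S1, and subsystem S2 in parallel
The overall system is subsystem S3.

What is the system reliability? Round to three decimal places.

0.997

R(A) = exp(−0.000020 × 1000) = 0.98020
R(B) = exp(−0.00016 × 1000) = 0.85214
R(C) = exp(−0.00026 × 1000) = 0.77105
R(D) = exp(−0.00017 × 1000) = 0.84366
R(E) = exp(−0.00031 × 1000) = 0.73345
Series (B and C): 0.85214 × 0.77105 = 0.65704
Series (D and E): 0.84366 × 0.73345 = 0.61878
Parallel (A, [0.65704], and [0.61878]): 1 − (1 − 0.98020)(1 − 0.65704)(1 − 0.61878) = 0.997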